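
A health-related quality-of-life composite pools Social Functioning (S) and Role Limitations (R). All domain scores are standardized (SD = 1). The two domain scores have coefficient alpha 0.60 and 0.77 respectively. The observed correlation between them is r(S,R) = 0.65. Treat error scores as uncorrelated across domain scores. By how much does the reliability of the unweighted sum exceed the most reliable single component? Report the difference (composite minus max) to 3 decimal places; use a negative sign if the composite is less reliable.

0.039

Var(sum) = 2 + 1.3 = 3.3; true-score variance = 1.37 + 1.3 = 2.67; composite reliability = 0.8091.
Max component reliability = 0.7700.
Difference = 0.8091 − 0.7700 = 0.039.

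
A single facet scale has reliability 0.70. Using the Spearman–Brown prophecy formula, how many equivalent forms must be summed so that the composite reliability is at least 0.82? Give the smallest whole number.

k ≥ ρ*(1−ρ₁)/(ρ₁(1−ρ*)) = 0.82·0.30 / (0.70·0.18) = 1.952.
Smallest integer k = 2.

2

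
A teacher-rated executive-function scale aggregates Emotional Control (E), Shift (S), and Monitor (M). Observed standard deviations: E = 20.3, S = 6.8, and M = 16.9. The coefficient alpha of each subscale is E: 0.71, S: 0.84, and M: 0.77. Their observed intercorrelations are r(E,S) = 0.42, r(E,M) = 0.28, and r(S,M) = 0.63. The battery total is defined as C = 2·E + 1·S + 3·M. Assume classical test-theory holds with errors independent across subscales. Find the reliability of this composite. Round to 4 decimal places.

0.8230

Var(C) = 2²·20.3² + 6.8² + 3²·16.9² + 2·[2·20.3·6.8·0.42 + 6·20.3·16.9·0.28 + 3·6.8·16.9·0.63] = 4265.09 + 1819.02 = 6084.11.
With uncorrelated errors the cross-covariances are all true-score covariance, so they carry over unchanged; only the diagonal terms shrink to ρᵢσᵢ².
True-score variance = [2²·20.3²·0.71 + 6.8²·0.84 + 3²·16.9²·0.77] + 1819.02 = 3188.45 + 1819.02 = 5007.47.
Reliability = 5007.47 / 6084.11 = 0.8230.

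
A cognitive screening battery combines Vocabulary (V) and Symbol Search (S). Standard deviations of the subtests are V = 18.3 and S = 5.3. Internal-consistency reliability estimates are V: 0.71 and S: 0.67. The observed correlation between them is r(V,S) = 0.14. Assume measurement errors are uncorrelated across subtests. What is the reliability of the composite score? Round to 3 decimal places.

Var(V+S) = 18.3² + 5.3² + 2·[18.3·5.3·0.14] = 362.98 + 27.1572 = 390.137.
Because errors are independent across components, Cov(Tᵢ,Tⱼ) = Cov(Xᵢ,Xⱼ); the off-diagonal part of the true-score variance is the same as above.
True-score variance = [18.3²·0.71 + 5.3²·0.67] + 27.1572 = 256.592 + 27.1572 = 283.749.
Reliability = 283.749 / 390.137 = 0.727.

0.727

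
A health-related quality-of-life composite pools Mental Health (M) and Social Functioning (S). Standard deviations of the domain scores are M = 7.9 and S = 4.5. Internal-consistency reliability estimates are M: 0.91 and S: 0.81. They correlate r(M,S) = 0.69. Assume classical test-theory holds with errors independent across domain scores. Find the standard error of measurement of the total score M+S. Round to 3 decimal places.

Var(total) = 82.66 + 49.059 = 131.719.
True-score variance = 73.1956 + 49.059 = 122.255, so reliability = 0.9281.
Error variance = 131.719 − 122.255 = 9.4644; SEM = √9.4644 = 3.076.

3.076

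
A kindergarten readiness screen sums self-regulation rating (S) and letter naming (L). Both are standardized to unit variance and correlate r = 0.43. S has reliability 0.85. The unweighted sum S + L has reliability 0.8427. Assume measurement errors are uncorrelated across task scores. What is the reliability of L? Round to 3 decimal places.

0.700

Var(S+L) = 2 + 2·0.43 = 2.860.
True-score variance = ρ_S + ρ_L + 2·0.43, so 0.8427 = (0.85 + ρ_L + 0.86) / 2.860.
ρ_L = 0.8427·2.860 − 0.85 − 0.86 = 0.700.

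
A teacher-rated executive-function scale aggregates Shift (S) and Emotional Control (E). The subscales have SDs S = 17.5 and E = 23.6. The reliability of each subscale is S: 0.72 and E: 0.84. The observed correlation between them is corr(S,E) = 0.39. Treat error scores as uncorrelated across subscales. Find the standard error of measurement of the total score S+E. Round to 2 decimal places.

Var(total) = 863.21 + 322.14 = 1185.35.
True-score variance = 688.346 + 322.14 = 1010.49, so reliability = 0.8525.
Error variance = 1185.35 − 1010.49 = 174.864; SEM = √174.864 = 13.22.

13.22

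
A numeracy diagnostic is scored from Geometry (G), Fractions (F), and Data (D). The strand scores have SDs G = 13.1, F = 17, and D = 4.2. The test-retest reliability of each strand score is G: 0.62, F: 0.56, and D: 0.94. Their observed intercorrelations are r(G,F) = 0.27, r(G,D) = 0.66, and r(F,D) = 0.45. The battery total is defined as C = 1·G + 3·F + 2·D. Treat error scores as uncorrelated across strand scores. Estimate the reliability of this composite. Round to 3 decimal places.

0.675

Var(C) = 13.1² + 3²·17² + 2²·4.2² + 2·[3·13.1·17·0.27 + 2·13.1·4.2·0.66 + 6·17·4.2·0.45] = 2843.17 + 891.587 = 3734.76.
Under uncorrelated errors the observed covariances equal the true-score covariances, so only the own-variance terms attenuate.
True-score variance = [13.1²·0.62 + 3²·17²·0.56 + 2²·4.2²·0.94] + 891.587 = 1629.28 + 891.587 = 2520.87.
Reliability = 2520.87 / 3734.76 = 0.675.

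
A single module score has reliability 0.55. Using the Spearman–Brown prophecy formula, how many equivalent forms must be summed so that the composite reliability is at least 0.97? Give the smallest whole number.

27

k ≥ ρ*(1−ρ₁)/(ρ₁(1−ρ*)) = 0.97·0.45 / (0.55·0.03) = 26.455.
Smallest integer k = 27.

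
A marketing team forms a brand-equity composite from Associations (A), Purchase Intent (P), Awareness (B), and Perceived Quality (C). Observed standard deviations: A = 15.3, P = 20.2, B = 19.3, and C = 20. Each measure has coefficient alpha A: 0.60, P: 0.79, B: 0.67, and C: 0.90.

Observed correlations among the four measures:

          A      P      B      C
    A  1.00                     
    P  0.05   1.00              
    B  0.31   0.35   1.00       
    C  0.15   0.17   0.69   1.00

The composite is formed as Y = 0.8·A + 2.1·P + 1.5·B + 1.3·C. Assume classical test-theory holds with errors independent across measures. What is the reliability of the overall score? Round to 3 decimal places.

Var(Y) = 0.8²·15.3² + 2.1²·20.2² + 1.5²·19.3² + 1.3²·20² + 2·[1.68·15.3·20.2·0.05 + 1.2·15.3·19.3·0.31 + 1.04·15.3·20·0.15 + 3.15·20.2·19.3·0.35 + 2.73·20.2·20·0.17 + 1.95·19.3·20·0.69] = 3463.38 + 2640.45 = 6103.83.
Because errors are independent across components, Cov(Tᵢ,Tⱼ) = Cov(Xᵢ,Xⱼ); the off-diagonal part of the true-score variance is the same as above.
True-score variance = [0.8²·15.3²·0.60 + 2.1²·20.2²·0.79 + 1.5²·19.3²·0.67 + 1.3²·20²·0.90] + 2640.45 = 2681.39 + 2640.45 = 5321.84.
Reliability = 5321.84 / 6103.83 = 0.872.

0.872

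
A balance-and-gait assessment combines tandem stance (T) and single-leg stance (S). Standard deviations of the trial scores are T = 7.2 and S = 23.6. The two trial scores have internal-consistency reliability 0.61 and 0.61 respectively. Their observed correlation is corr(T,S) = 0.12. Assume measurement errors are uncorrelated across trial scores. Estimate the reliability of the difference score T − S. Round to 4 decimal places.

0.5820

Var(T−S) = 7.2² + 23.6² − 2·7.2·23.6·0.12 = 608.8 − 40.7808 = 568.019.
Under uncorrelated errors the observed covariances equal the true-score covariances, so only the own-variance terms attenuate.
True-score variance = [7.2²·0.61 + 23.6²·0.61] − 40.7808 = 371.368 − 40.7808 = 330.587.
Reliability = 330.587 / 568.019 = 0.5820.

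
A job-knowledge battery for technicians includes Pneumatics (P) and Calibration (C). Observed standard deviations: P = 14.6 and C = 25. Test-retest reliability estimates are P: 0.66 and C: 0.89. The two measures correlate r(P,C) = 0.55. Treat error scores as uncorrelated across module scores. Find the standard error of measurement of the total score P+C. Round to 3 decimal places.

11.884

Var(total) = 838.16 + 401.5 = 1239.66.
True-score variance = 696.936 + 401.5 = 1098.44, so reliability = 0.8861.
Error variance = 1239.66 − 1098.44 = 141.224; SEM = √141.224 = 11.884.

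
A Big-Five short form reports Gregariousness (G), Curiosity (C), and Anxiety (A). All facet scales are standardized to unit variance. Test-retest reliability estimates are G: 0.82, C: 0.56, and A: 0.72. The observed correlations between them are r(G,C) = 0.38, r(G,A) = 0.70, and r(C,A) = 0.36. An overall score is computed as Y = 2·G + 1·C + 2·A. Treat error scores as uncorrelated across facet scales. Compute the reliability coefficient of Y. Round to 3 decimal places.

Var(Y) = 2² + 1 + 2² + 2·[2·0.38 + 4·0.70 + 2·0.36] = 9 + 8.56 = 17.56.
With uncorrelated errors the cross-covariances are all true-score covariance, so they carry over unchanged; only the diagonal terms shrink to ρᵢσᵢ².
True-score variance = [2²·0.82 + 0.56 + 2²·0.72] + 8.56 = 6.72 + 8.56 = 15.28.
Reliability = 15.28 / 17.56 = 0.870.

0.870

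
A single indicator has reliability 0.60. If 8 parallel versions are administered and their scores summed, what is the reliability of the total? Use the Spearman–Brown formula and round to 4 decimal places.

0.9231

ρ_k = kρ / (1 + (k−1)ρ) = 8·0.60 / (1 + 7·0.60) = 4.800 / 5.200 = 0.9231.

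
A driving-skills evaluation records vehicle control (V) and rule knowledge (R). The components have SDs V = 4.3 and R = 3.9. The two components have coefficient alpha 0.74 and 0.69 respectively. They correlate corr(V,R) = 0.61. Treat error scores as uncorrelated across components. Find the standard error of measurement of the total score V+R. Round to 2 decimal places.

Var(total) = 33.7 + 20.4594 = 54.1594.
True-score variance = 24.1775 + 20.4594 = 44.6369, so reliability = 0.8242.
Error variance = 54.1594 − 44.6369 = 9.5225; SEM = √9.5225 = 3.09.

3.09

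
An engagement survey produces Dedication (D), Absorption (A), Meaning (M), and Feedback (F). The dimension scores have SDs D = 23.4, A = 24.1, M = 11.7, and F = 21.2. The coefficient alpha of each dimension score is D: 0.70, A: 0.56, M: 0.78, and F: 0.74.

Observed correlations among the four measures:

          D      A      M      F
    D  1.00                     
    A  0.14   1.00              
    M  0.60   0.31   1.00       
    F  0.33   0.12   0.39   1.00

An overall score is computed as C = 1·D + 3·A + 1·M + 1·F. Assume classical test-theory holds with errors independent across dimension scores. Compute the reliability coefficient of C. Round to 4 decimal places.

0.6955

Var(C) = 23.4² + 3²·24.1² + 11.7² + 21.2² + 2·[3·23.4·24.1·0.14 + 23.4·11.7·0.60 + 23.4·21.2·0.33 + 3·24.1·11.7·0.31 + 3·24.1·21.2·0.12 + 11.7·21.2·0.39] = 6361.18 + 2215.46 = 8576.64.
Because errors are independent across components, Cov(Tᵢ,Tⱼ) = Cov(Xᵢ,Xⱼ); the off-diagonal part of the true-score variance is the same as above.
True-score variance = [23.4²·0.70 + 3²·24.1²·0.56 + 11.7²·0.78 + 21.2²·0.74] + 2215.46 = 3749.93 + 2215.46 = 5965.39.
Reliability = 5965.39 / 8576.64 = 0.6955.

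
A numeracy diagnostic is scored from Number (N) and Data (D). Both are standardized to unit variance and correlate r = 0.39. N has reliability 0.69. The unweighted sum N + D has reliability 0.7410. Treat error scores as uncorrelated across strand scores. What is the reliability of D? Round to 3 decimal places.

0.590

Var(N+D) = 2 + 2·0.39 = 2.780.
True-score variance = ρ_N + ρ_D + 2·0.39, so 0.7410 = (0.69 + ρ_D + 0.78) / 2.780.
ρ_D = 0.7410·2.780 − 0.69 − 0.78 = 0.590.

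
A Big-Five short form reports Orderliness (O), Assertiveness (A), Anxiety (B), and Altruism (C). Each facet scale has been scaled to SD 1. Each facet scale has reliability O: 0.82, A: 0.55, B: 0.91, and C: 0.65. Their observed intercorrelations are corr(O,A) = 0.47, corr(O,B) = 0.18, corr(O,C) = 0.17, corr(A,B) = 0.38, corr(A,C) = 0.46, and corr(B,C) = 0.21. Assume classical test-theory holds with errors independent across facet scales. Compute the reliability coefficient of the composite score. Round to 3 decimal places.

0.862

Var(O+A+B+C) = 4 + 2·[0.47 + 0.18 + 0.17 + 0.38 + 0.46 + 0.21] = 4 + 3.74 = 7.74.
Because errors are independent across components, Cov(Tᵢ,Tⱼ) = Cov(Xᵢ,Xⱼ); the off-diagonal part of the true-score variance is the same as above.
True-score variance = [0.82 + 0.55 + 0.91 + 0.65] + 3.74 = 2.93 + 3.74 = 6.67.
Reliability = 6.67 / 7.74 = 0.862.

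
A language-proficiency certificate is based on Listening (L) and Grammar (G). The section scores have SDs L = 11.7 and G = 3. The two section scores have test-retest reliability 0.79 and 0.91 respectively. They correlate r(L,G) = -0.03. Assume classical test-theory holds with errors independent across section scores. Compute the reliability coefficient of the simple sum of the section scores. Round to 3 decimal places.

0.794

Var(L+G) = 11.7² + 3² + 2·[11.7·3·(-0.03)] = 145.89 − 2.106 = 143.784.
Because errors are independent across components, Cov(Tᵢ,Tⱼ) = Cov(Xᵢ,Xⱼ); the off-diagonal part of the true-score variance is the same as above.
True-score variance = [11.7²·0.79 + 3²·0.91] − 2.106 = 116.333 − 2.106 = 114.227.
Reliability = 114.227 / 143.784 = 0.794.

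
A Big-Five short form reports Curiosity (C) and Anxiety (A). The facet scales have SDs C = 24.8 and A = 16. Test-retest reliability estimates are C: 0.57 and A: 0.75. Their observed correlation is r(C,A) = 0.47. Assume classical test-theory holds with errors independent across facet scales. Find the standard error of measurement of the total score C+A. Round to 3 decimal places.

18.124

Var(total) = 871.04 + 372.992 = 1244.03.
True-score variance = 542.573 + 372.992 = 915.565, so reliability = 0.7360.
Error variance = 1244.03 − 915.565 = 328.467; SEM = √328.467 = 18.124.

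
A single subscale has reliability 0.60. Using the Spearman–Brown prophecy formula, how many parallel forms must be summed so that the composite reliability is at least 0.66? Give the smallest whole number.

2

k ≥ ρ*(1−ρ₁)/(ρ₁(1−ρ*)) = 0.66·0.40 / (0.60·0.34) = 1.294.
Smallest integer k = 2.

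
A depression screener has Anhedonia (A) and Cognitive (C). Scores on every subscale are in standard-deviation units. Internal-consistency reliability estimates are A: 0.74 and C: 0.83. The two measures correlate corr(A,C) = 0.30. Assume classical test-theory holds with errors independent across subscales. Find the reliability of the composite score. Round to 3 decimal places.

0.835

Var(A+C) = 2 + 2·[0.30] = 2 + 0.6 = 2.6.
Because errors are independent across components, Cov(Tᵢ,Tⱼ) = Cov(Xᵢ,Xⱼ); the off-diagonal part of the true-score variance is the same as above.
True-score variance = [0.74 + 0.83] + 0.6 = 1.57 + 0.6 = 2.17.
Reliability = 2.17 / 2.6 = 0.835.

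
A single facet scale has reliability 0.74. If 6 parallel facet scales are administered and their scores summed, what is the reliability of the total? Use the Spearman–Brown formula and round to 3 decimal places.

0.945

ρ_k = kρ / (1 + (k−1)ρ) = 6·0.74 / (1 + 5·0.74) = 4.440 / 4.700 = 0.945.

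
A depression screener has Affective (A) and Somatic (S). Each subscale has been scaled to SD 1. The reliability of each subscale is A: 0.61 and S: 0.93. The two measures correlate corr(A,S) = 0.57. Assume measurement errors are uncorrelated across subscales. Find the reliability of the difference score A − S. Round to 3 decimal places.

Var(A−S) = 1 + 1 − 2·0.57 = 2 − 1.14 = 0.86.
Under uncorrelated errors the observed covariances equal the true-score covariances, so only the own-variance terms attenuate.
True-score variance = [0.61 + 0.93] − 1.14 = 1.54 − 1.14 = 0.4.
Reliability = 0.4 / 0.86 = 0.465.

0.465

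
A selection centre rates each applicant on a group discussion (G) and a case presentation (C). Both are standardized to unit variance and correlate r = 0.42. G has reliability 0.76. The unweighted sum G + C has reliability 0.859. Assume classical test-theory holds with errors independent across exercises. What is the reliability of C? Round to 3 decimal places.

0.840

Var(G+C) = 2 + 2·0.42 = 2.840.
True-score variance = ρ_G + ρ_C + 2·0.42, so 0.859 = (0.76 + ρ_C + 0.84) / 2.840.
ρ_C = 0.859·2.840 − 0.76 − 0.84 = 0.840.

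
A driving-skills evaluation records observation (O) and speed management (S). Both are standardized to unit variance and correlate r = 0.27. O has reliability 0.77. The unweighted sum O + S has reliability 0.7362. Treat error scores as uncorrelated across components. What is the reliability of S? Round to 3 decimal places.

0.560

Var(O+S) = 2 + 2·0.27 = 2.540.
True-score variance = ρ_O + ρ_S + 2·0.27, so 0.7362 = (0.77 + ρ_S + 0.54) / 2.540.
ρ_S = 0.7362·2.540 − 0.77 − 0.54 = 0.560.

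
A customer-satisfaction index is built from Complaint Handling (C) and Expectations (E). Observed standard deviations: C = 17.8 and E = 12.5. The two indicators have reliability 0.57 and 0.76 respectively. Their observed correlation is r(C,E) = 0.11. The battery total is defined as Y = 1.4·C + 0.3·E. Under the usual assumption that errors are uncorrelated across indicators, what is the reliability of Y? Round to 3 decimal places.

0.588

Var(Y) = 1.4²·17.8² + 0.3²·12.5² + 2·[0.42·17.8·12.5·0.11] = 635.069 + 20.559 = 655.628.
With uncorrelated errors the cross-covariances are all true-score covariance, so they carry over unchanged; only the diagonal terms shrink to ρᵢσᵢ².
True-score variance = [1.4²·17.8²·0.57 + 0.3²·12.5²·0.76] + 20.559 = 364.661 + 20.559 = 385.22.
Reliability = 385.22 / 655.628 = 0.588.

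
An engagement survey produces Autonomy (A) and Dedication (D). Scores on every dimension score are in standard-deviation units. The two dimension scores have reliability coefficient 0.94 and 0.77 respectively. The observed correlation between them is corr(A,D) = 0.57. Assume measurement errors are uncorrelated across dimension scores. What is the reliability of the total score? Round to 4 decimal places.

Var(A+D) = 2 + 2·[0.57] = 2 + 1.14 = 3.14.
With uncorrelated errors the cross-covariances are all true-score covariance, so they carry over unchanged; only the diagonal terms shrink to ρᵢσᵢ².
True-score variance = [0.94 + 0.77] + 1.14 = 1.71 + 1.14 = 2.85.
Reliability = 2.85 / 3.14 = 0.9076.

0.9076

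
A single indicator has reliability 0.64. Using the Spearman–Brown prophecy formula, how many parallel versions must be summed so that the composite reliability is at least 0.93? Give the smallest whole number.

8

k ≥ ρ*(1−ρ₁)/(ρ₁(1−ρ*)) = 0.93·0.36 / (0.64·0.07) = 7.473.
Smallest integer k = 8.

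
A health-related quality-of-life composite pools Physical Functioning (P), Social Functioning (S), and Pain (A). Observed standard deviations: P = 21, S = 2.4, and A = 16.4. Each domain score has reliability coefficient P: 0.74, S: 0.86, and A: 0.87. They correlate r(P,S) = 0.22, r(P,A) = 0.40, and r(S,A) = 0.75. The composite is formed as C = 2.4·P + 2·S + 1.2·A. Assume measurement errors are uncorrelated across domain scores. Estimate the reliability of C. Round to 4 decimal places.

0.8211

Var(C) = 2.4²·21² + 2²·2.4² + 1.2²·16.4² + 2·[4.8·21·2.4·0.22 + 2.88·21·16.4·0.40 + 2.4·2.4·16.4·0.75] = 2950.5 + 1041.64 = 3992.14.
Under uncorrelated errors the observed covariances equal the true-score covariances, so only the own-variance terms attenuate.
True-score variance = [2.4²·21²·0.74 + 2²·2.4²·0.86 + 1.2²·16.4²·0.87] + 1041.64 = 2236.49 + 1041.64 = 3278.12.
Reliability = 3278.12 / 3992.14 = 0.8211.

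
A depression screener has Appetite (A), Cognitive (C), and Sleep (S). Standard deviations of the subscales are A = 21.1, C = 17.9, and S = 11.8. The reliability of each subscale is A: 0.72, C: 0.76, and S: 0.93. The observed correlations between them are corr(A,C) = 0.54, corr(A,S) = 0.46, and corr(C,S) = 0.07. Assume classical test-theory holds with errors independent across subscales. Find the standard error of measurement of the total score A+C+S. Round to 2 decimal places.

Var(total) = 904.86 + 666.538 = 1571.4.
True-score variance = 693.556 + 666.538 = 1360.09, so reliability = 0.8655.
Error variance = 1571.4 − 1360.09 = 211.304; SEM = √211.304 = 14.54.

14.54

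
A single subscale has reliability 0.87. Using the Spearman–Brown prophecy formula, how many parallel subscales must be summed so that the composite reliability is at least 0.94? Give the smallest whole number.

3

k ≥ ρ*(1−ρ₁)/(ρ₁(1−ρ*)) = 0.94·0.13 / (0.87·0.06) = 2.341.
Smallest integer k = 3.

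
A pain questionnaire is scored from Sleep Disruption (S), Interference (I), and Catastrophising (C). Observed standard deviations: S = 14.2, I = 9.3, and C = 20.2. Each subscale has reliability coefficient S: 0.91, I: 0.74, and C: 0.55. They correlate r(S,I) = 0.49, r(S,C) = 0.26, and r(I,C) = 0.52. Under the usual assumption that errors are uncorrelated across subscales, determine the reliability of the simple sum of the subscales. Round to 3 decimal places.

0.808

Var(S+I+C) = 14.2² + 9.3² + 20.2² + 2·[14.2·9.3·0.49 + 14.2·20.2·0.26 + 9.3·20.2·0.52] = 696.17 + 473.95 = 1170.12.
With uncorrelated errors the cross-covariances are all true-score covariance, so they carry over unchanged; only the diagonal terms shrink to ρᵢσᵢ².
True-score variance = [14.2²·0.91 + 9.3²·0.74 + 20.2²·0.55] + 473.95 = 471.917 + 473.95 = 945.867.
Reliability = 945.867 / 1170.12 = 0.808.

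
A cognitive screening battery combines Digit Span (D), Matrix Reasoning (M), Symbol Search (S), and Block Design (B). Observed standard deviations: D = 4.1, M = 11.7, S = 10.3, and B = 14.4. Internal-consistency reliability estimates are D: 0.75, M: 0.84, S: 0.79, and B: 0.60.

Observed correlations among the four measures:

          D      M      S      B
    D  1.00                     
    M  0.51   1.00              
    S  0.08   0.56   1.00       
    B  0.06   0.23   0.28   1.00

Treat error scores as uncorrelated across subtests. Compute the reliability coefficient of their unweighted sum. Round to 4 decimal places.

Var(D+M+S+B) = 4.1² + 11.7² + 10.3² + 14.4² + 2·[4.1·11.7·0.51 + 4.1·10.3·0.08 + 4.1·14.4·0.06 + 11.7·10.3·0.56 + 11.7·14.4·0.23 + 10.3·14.4·0.28] = 467.15 + 358.302 = 825.452.
With uncorrelated errors the cross-covariances are all true-score covariance, so they carry over unchanged; only the diagonal terms shrink to ρᵢσᵢ².
True-score variance = [4.1²·0.75 + 11.7²·0.84 + 10.3²·0.79 + 14.4²·0.60] + 358.302 = 335.822 + 358.302 = 694.124.
Reliability = 694.124 / 825.452 = 0.8409.

0.8409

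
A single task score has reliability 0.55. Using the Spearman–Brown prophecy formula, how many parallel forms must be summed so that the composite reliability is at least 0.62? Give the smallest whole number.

2

k ≥ ρ*(1−ρ₁)/(ρ₁(1−ρ*)) = 0.62·0.45 / (0.55·0.38) = 1.335.
Smallest integer k = 2.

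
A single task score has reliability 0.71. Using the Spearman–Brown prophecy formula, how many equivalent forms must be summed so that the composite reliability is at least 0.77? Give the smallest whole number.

2

k ≥ ρ*(1−ρ₁)/(ρ₁(1−ρ*)) = 0.77·0.29 / (0.71·0.23) = 1.367.
Smallest integer k = 2.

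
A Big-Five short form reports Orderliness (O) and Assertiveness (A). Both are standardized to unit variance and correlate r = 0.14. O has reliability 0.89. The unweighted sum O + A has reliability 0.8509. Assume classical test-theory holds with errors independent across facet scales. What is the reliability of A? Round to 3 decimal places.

Var(O+A) = 2 + 2·0.14 = 2.280.
True-score variance = ρ_O + ρ_A + 2·0.14, so 0.8509 = (0.89 + ρ_A + 0.28) / 2.280.
ρ_A = 0.8509·2.280 − 0.89 − 0.28 = 0.770.

0.770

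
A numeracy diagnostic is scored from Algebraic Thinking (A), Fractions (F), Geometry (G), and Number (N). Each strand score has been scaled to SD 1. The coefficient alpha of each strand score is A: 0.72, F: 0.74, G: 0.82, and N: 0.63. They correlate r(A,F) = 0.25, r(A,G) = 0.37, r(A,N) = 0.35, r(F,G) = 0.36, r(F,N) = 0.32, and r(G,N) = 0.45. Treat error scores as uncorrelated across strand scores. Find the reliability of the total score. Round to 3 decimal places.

Var(A+F+G+N) = 4 + 2·[0.25 + 0.37 + 0.35 + 0.36 + 0.32 + 0.45] = 4 + 4.2 = 8.2.
With uncorrelated errors the cross-covariances are all true-score covariance, so they carry over unchanged; only the diagonal terms shrink to ρᵢσᵢ².
True-score variance = [0.72 + 0.74 + 0.82 + 0.63] + 4.2 = 2.91 + 4.2 = 7.11.
Reliability = 7.11 / 8.2 = 0.867.

0.867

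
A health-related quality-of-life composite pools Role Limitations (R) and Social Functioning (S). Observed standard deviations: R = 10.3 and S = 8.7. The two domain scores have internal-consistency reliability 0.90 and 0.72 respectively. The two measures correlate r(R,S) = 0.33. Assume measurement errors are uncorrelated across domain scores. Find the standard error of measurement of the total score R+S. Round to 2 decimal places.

5.64

Var(total) = 181.78 + 59.1426 = 240.923.
True-score variance = 149.978 + 59.1426 = 209.12, so reliability = 0.8680.
Error variance = 240.923 − 209.12 = 31.8022; SEM = √31.8022 = 5.64.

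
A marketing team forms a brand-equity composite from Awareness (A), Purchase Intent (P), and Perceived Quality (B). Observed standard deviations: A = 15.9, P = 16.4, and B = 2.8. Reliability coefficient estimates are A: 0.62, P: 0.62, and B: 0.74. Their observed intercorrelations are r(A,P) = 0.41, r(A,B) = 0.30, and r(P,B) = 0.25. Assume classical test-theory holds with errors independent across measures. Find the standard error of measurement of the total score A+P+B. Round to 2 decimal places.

14.15

Var(total) = 529.61 + 263.495 = 793.105.
True-score variance = 329.299 + 263.495 = 592.794, so reliability = 0.7474.
Error variance = 793.105 − 592.794 = 200.311; SEM = √200.311 = 14.15.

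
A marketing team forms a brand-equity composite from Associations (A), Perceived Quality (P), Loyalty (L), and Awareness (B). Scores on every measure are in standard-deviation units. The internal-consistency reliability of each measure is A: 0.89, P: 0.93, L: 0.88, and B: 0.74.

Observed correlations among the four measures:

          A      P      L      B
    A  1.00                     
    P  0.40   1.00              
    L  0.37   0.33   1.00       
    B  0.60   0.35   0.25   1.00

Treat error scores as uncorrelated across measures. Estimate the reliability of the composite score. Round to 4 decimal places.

0.9349

Var(A+P+L+B) = 4 + 2·[0.40 + 0.37 + 0.60 + 0.33 + 0.35 + 0.25] = 4 + 4.6 = 8.6.
Under uncorrelated errors the observed covariances equal the true-score covariances, so only the own-variance terms attenuate.
True-score variance = [0.89 + 0.93 + 0.88 + 0.74] + 4.6 = 3.44 + 4.6 = 8.04.
Reliability = 8.04 / 8.6 = 0.9349.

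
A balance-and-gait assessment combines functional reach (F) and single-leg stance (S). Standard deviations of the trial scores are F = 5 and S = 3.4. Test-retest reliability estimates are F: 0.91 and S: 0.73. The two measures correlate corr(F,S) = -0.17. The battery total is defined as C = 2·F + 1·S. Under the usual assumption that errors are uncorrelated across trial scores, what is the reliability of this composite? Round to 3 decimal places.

0.879

Var(C) = 2²·5² + 3.4² + 2·[2·5·3.4·(-0.17)] = 111.56 − 11.56 = 100.
Because errors are independent across components, Cov(Tᵢ,Tⱼ) = Cov(Xᵢ,Xⱼ); the off-diagonal part of the true-score variance is the same as above.
True-score variance = [2²·5²·0.91 + 3.4²·0.73] − 11.56 = 99.4388 − 11.56 = 87.8788.
Reliability = 87.8788 / 100 = 0.879.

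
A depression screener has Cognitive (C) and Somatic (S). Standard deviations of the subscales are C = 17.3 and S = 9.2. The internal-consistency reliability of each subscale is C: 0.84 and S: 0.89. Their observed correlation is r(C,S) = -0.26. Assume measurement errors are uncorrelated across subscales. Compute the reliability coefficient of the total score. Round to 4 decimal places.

Var(C+S) = 17.3² + 9.2² + 2·[17.3·9.2·(-0.26)] = 383.93 − 82.7632 = 301.167.
Under uncorrelated errors the observed covariances equal the true-score covariances, so only the own-variance terms attenuate.
True-score variance = [17.3²·0.84 + 9.2²·0.89] − 82.7632 = 326.733 − 82.7632 = 243.97.
Reliability = 243.97 / 301.167 = 0.8101.

0.8101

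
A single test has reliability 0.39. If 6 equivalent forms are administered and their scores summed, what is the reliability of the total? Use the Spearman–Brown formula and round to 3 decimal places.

ρ_k = kρ / (1 + (k−1)ρ) = 6·0.39 / (1 + 5·0.39) = 2.340 / 2.950 = 0.793.

0.793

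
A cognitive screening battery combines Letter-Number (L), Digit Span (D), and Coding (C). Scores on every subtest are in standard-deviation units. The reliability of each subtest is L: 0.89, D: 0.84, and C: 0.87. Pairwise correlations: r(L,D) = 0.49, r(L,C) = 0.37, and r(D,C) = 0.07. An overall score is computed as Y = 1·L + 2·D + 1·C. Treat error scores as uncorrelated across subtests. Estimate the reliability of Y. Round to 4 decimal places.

0.9020

Var(Y) = 1 + 2² + 1 + 2·[2·0.49 + 0.37 + 2·0.07] = 6 + 2.98 = 8.98.
Because errors are independent across components, Cov(Tᵢ,Tⱼ) = Cov(Xᵢ,Xⱼ); the off-diagonal part of the true-score variance is the same as above.
True-score variance = [0.89 + 2²·0.84 + 0.87] + 2.98 = 5.12 + 2.98 = 8.1.
Reliability = 8.1 / 8.98 = 0.9020.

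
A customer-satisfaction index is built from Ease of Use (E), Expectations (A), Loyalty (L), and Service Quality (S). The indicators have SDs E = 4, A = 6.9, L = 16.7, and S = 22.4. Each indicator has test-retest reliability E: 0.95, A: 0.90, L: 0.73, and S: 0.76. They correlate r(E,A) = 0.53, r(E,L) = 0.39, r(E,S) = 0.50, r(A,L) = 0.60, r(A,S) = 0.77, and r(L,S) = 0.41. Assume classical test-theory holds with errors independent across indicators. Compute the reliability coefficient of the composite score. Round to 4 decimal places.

Var(E+A+L+S) = 4² + 6.9² + 16.7² + 22.4² + 2·[4·6.9·0.53 + 4·16.7·0.39 + 4·22.4·0.50 + 6.9·16.7·0.60 + 6.9·22.4·0.77 + 16.7·22.4·0.41] = 844.26 + 854.004 = 1698.26.
With uncorrelated errors the cross-covariances are all true-score covariance, so they carry over unchanged; only the diagonal terms shrink to ρᵢσᵢ².
True-score variance = [4²·0.95 + 6.9²·0.90 + 16.7²·0.73 + 22.4²·0.76] + 854.004 = 642.976 + 854.004 = 1496.98.
Reliability = 1496.98 / 1698.26 = 0.8815.

0.8815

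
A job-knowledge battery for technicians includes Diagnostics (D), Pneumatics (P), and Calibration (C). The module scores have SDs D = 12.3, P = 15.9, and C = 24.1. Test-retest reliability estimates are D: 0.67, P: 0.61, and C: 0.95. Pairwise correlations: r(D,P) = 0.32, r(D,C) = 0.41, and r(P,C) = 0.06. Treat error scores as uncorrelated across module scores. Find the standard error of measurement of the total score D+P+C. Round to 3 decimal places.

13.325

Var(total) = 984.91 + 414.22 = 1399.13.
True-score variance = 807.348 + 414.22 = 1221.57, so reliability = 0.8731.
Error variance = 1399.13 − 1221.57 = 177.562; SEM = √177.562 = 13.325.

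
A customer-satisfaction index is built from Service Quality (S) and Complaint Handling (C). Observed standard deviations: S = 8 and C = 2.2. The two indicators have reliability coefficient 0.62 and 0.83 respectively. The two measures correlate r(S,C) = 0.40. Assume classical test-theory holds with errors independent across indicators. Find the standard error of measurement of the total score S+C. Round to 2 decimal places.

Var(total) = 68.84 + 14.08 = 82.92.
True-score variance = 43.6972 + 14.08 = 57.7772, so reliability = 0.6968.
Error variance = 82.92 − 57.7772 = 25.1428; SEM = √25.1428 = 5.01.

5.01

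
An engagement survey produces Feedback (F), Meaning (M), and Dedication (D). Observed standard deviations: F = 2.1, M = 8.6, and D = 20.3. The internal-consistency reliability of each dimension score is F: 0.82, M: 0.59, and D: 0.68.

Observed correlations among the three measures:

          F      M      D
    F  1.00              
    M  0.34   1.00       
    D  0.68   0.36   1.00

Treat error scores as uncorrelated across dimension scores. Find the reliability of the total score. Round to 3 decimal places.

Var(F+M+D) = 2.1² + 8.6² + 20.3² + 2·[2.1·8.6·0.34 + 2.1·20.3·0.68 + 8.6·20.3·0.36] = 490.46 + 195.955 = 686.415.
Under uncorrelated errors the observed covariances equal the true-score covariances, so only the own-variance terms attenuate.
True-score variance = [2.1²·0.82 + 8.6²·0.59 + 20.3²·0.68] + 195.955 = 327.474 + 195.955 = 523.429.
Reliability = 523.429 / 686.415 = 0.763.

0.763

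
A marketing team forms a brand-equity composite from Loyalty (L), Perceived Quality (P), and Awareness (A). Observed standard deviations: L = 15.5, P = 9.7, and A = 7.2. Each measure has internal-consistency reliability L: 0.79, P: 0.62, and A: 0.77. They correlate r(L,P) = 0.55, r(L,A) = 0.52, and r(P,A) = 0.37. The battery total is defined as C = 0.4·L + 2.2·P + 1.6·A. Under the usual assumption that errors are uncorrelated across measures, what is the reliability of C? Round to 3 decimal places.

Var(C) = 0.4²·15.5² + 2.2²·9.7² + 1.6²·7.2² + 2·[0.88·15.5·9.7·0.55 + 0.64·15.5·7.2·0.52 + 3.52·9.7·7.2·0.37] = 626.546 + 401.739 = 1028.28.
With uncorrelated errors the cross-covariances are all true-score covariance, so they carry over unchanged; only the diagonal terms shrink to ρᵢσᵢ².
True-score variance = [0.4²·15.5²·0.79 + 2.2²·9.7²·0.62 + 1.6²·7.2²·0.77] + 401.739 = 414.9 + 401.739 = 816.639.
Reliability = 816.639 / 1028.28 = 0.794.

0.794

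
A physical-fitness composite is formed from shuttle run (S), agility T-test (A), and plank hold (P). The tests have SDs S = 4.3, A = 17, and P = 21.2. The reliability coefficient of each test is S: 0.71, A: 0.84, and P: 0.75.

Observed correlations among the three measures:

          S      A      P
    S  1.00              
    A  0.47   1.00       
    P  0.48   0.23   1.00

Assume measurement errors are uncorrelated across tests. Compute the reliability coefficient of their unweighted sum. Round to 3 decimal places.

0.848

Var(S+A+P) = 4.3² + 17² + 21.2² + 2·[4.3·17·0.47 + 4.3·21.2·0.48 + 17·21.2·0.23] = 756.93 + 322.012 = 1078.94.
Under uncorrelated errors the observed covariances equal the true-score covariances, so only the own-variance terms attenuate.
True-score variance = [4.3²·0.71 + 17²·0.84 + 21.2²·0.75] + 322.012 = 592.968 + 322.012 = 914.979.
Reliability = 914.979 / 1078.94 = 0.848.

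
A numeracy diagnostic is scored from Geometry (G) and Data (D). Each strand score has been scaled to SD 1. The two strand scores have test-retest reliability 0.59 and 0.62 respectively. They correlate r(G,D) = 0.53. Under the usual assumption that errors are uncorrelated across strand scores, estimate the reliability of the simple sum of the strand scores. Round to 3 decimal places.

Var(G+D) = 2 + 2·[0.53] = 2 + 1.06 = 3.06.
Because errors are independent across components, Cov(Tᵢ,Tⱼ) = Cov(Xᵢ,Xⱼ); the off-diagonal part of the true-score variance is the same as above.
True-score variance = [0.59 + 0.62] + 1.06 = 1.21 + 1.06 = 2.27.
Reliability = 2.27 / 3.06 = 0.742.

0.742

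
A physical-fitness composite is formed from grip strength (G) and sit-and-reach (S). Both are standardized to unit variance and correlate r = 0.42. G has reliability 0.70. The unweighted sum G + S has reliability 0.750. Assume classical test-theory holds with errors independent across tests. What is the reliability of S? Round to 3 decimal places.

Var(G+S) = 2 + 2·0.42 = 2.840.
True-score variance = ρ_G + ρ_S + 2·0.42, so 0.750 = (0.70 + ρ_S + 0.84) / 2.840.
ρ_S = 0.750·2.840 − 0.70 − 0.84 = 0.590.

0.590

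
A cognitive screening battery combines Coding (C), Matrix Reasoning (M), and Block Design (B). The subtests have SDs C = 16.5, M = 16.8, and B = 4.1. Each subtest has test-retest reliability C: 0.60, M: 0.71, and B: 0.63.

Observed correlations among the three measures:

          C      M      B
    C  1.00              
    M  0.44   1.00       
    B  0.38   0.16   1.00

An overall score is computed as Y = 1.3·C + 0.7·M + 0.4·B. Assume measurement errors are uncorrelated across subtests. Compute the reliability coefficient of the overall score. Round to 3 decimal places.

0.737

Var(Y) = 1.3²·16.5² + 0.7²·16.8² + 0.4²·4.1² + 2·[0.91·16.5·16.8·0.44 + 0.52·16.5·4.1·0.38 + 0.28·16.8·4.1·0.16] = 601.09 + 254.889 = 855.978.
Under uncorrelated errors the observed covariances equal the true-score covariances, so only the own-variance terms attenuate.
True-score variance = [1.3²·16.5²·0.60 + 0.7²·16.8²·0.71 + 0.4²·4.1²·0.63] + 254.889 = 375.947 + 254.889 = 630.836.
Reliability = 630.836 / 855.978 = 0.737.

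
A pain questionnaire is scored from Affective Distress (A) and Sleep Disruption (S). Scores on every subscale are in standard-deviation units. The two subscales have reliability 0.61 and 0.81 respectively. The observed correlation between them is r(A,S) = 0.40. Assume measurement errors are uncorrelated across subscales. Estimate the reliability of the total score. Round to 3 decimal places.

0.793

Var(A+S) = 2 + 2·[0.40] = 2 + 0.8 = 2.8.
With uncorrelated errors the cross-covariances are all true-score covariance, so they carry over unchanged; only the diagonal terms shrink to ρᵢσᵢ².
True-score variance = [0.61 + 0.81] + 0.8 = 1.42 + 0.8 = 2.22.
Reliability = 2.22 / 2.8 = 0.793.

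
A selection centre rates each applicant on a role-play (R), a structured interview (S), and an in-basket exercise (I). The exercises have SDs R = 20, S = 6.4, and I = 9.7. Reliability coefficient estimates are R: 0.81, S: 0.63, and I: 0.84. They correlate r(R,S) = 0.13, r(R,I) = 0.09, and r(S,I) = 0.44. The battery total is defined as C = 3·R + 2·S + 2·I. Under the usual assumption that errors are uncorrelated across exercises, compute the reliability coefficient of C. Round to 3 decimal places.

Var(C) = 3²·20² + 2²·6.4² + 2²·9.7² + 2·[6·20·6.4·0.13 + 6·20·9.7·0.09 + 4·6.4·9.7·0.44] = 4140.2 + 627.722 = 4767.92.
Because errors are independent across components, Cov(Tᵢ,Tⱼ) = Cov(Xᵢ,Xⱼ); the off-diagonal part of the true-score variance is the same as above.
True-score variance = [3²·20²·0.81 + 2²·6.4²·0.63 + 2²·9.7²·0.84] + 627.722 = 3335.36 + 627.722 = 3963.08.
Reliability = 3963.08 / 4767.92 = 0.831.

0.831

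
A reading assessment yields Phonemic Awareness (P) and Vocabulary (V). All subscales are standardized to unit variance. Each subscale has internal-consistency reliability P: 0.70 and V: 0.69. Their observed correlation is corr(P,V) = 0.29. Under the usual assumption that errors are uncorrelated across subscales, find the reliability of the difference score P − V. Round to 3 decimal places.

0.570

Var(P−V) = 1 + 1 − 2·0.29 = 2 − 0.58 = 1.42.
Because errors are independent across components, Cov(Tᵢ,Tⱼ) = Cov(Xᵢ,Xⱼ); the off-diagonal part of the true-score variance is the same as above.
True-score variance = [0.70 + 0.69] − 0.58 = 1.39 − 0.58 = 0.81.
Reliability = 0.81 / 1.42 = 0.570.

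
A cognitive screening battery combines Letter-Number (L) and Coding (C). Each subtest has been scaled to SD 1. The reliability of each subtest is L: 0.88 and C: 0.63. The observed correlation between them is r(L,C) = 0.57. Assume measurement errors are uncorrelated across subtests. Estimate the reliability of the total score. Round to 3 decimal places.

0.844

Var(L+C) = 2 + 2·[0.57] = 2 + 1.14 = 3.14.
Under uncorrelated errors the observed covariances equal the true-score covariances, so only the own-variance terms attenuate.
True-score variance = [0.88 + 0.63] + 1.14 = 1.51 + 1.14 = 2.65.
Reliability = 2.65 / 3.14 = 0.844.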